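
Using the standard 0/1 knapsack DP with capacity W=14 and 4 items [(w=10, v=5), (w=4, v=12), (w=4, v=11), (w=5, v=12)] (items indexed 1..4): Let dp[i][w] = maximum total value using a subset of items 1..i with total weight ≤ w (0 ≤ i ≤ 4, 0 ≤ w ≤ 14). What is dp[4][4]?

12

i\w   0   1   2   3   4   5   6   7   8   9  10  11  12  13  14
  0   0   0   0   0   0   0   0   0   0   0   0   0   0   0   0
  1   0   0   0   0   0   0   0   0   0   0   5   5   5   5   5
  2   0   0   0   0  12  12  12  12  12  12  12  12  12  12  17
  3   0   0   0   0  12  12  12  12  23  23  23  23  23  23  23
  4   0   0   0   0  12  12  12  12  23  24  24  24  24  35  35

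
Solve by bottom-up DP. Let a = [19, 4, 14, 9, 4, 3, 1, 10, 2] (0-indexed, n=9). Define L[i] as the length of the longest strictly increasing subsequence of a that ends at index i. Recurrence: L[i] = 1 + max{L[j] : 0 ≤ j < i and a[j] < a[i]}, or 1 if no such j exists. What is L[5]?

1

   i    0    1    2    3    4    5    6    7    8
a[i]   19    4   14    9    4    3    1   10    2
L[i]    1    1    2    2    1    1    1    3    2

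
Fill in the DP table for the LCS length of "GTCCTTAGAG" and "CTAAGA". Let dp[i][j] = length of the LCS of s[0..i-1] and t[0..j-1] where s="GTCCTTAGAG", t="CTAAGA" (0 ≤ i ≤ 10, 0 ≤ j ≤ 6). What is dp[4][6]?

   ''  C  T  A  A  G  A
''  0  0  0  0  0  0  0
 G  0  0  0  0  0  1  1
 T  0  0  1  1  1  1  1
 C  0  1  1  1  1  1  1
 C  0  1  1  1  1  1  1
 T  0  1  2  2  2  2  2
 T  0  1  2  2  2  2  2
 A  0  1  2  3  3  3  3
 G  0  1  2  3  3  4  4
 A  0  1  2  3  4  4  5
 G  0  1  2  3  4  5  5

1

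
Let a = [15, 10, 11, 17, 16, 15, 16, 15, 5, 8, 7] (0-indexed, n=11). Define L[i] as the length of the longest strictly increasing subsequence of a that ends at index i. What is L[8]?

   i    0    1    2    3    4    5    6    7    8    9   10
a[i]   15   10   11   17   16   15   16   15    5    8    7
L[i]    1    1    2    3    3    3    4    3    1    2    2

1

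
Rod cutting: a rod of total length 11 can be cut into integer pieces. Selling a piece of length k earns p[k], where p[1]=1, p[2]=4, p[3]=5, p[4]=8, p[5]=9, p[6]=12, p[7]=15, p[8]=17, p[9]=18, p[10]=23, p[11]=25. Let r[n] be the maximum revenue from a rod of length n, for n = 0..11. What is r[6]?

   n    0    1    2    3    4    5    6    7    8    9   10   11
r[n]    0    1    4    5    8    9   12   15   17   19   23   25

12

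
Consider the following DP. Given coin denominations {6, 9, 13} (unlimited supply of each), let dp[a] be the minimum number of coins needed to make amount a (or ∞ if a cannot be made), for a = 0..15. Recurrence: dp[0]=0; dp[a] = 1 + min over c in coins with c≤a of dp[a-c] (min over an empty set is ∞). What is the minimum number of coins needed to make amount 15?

 a  0  1  2  3  4  5  6  7  8  9 10 11 12 13 14 15
dp  0  -  -  -  -  -  1  -  -  1  -  -  2  1  -  2
(- denotes ∞ / unreachable)

2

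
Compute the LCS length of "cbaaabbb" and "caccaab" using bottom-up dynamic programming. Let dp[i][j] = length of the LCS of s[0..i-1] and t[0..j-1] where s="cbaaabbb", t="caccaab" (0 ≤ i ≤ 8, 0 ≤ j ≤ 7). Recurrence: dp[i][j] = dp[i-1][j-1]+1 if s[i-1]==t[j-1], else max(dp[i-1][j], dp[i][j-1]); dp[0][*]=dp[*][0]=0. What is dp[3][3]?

   ''  c  a  c  c  a  a  b
''  0  0  0  0  0  0  0  0
 c  0  1  1  1  1  1  1  1
 b  0  1  1  1  1  1  1  2
 a  0  1  2  2  2  2  2  2
 a  0  1  2  2  2  3  3  3
 a  0  1  2  2  2  3  4  4
 b  0  1  2  2  2  3  4  5
 b  0  1  2  2  2  3  4  5
 b  0  1  2  2  2  3  4  5

2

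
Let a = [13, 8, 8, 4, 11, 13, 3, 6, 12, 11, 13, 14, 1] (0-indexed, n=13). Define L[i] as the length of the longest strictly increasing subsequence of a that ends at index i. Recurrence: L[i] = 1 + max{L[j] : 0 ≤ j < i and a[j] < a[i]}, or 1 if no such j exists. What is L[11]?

5

   i    0    1    2    3    4    5    6    7    8    9   10   11   12
a[i]   13    8    8    4   11   13    3    6   12   11   13   14    1
L[i]    1    1    1    1    2    3    1    2    3    3    4    5    1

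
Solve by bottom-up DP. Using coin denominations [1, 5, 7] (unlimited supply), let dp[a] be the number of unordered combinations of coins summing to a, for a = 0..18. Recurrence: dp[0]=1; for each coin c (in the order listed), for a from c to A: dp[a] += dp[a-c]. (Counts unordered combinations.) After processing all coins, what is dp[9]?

3

after  coin     0     1     2     3     4     5     6     7     8     9    10    11    12    13    14    15    16    17    18
          1     1     1     1     1     1     1     1     1     1     1     1     1     1     1     1     1     1     1     1
          5     1     1     1     1     1     2     2     2     2     2     3     3     3     3     3     4     4     4     4
          7     1     1     1     1     1     2     2     3     3     3     4     4     5     5     6     7     7     8     8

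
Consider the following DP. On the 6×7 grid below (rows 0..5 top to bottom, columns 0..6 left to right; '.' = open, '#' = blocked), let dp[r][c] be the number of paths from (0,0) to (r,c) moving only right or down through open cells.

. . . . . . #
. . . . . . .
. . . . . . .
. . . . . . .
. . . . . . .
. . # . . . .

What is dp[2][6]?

27

r\c   0   1   2   3   4   5   6
  0   1   1   1   1   1   1   0
  1   1   2   3   4   5   6   6
  2   1   3   6  10  15  21  27
  3   1   4  10  20  35  56  83
  4   1   5  15  35  70 126 209
  5   1   6   0  35 105 231 440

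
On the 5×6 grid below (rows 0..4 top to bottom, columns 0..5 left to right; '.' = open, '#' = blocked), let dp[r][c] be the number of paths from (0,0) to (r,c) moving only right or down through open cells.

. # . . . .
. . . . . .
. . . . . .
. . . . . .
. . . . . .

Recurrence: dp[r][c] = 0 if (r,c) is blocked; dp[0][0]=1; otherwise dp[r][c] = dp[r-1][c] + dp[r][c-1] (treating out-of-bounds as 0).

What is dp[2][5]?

r\c   0   1   2   3   4   5
  0   1   0   0   0   0   0
  1   1   1   1   1   1   1
  2   1   2   3   4   5   6
  3   1   3   6  10  15  21
  4   1   4  10  20  35  56

6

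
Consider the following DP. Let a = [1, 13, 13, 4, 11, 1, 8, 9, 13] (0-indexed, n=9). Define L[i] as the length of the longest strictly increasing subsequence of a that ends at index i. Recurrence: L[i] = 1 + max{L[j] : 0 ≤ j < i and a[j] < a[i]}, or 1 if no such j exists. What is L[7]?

4

   i    0    1    2    3    4    5    6    7    8
a[i]    1   13   13    4   11    1    8    9   13
L[i]    1    2    2    2    3    1    3    4    5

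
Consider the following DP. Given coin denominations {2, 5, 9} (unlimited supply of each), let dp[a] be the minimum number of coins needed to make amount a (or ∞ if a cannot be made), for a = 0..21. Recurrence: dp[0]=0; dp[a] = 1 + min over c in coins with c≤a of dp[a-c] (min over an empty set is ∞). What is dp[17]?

4

 a  0  1  2  3  4  5  6  7  8  9 10 11 12 13 14 15 16 17 18 19 20 21
dp  0  -  1  -  2  1  3  2  4  1  2  2  3  3  2  3  3  4  2  3  3  4
(- denotes ∞ / unreachable)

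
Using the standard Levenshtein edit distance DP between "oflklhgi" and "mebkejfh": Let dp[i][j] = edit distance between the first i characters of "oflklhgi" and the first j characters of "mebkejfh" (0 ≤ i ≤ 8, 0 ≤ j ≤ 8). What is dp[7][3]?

   ''  m  e  b  k  e  j  f  h
''  0  1  2  3  4  5  6  7  8
 o  1  1  2  3  4  5  6  7  8
 f  2  2  2  3  4  5  6  6  7
 l  3  3  3  3  4  5  6  7  7
 k  4  4  4  4  3  4  5  6  7
 l  5  5  5  5  4  4  5  6  7
 h  6  6  6  6  5  5  5  6  6
 g  7  7  7  7  6  6  6  6  7
 i  8  8  8  8  7  7  7  7  7

7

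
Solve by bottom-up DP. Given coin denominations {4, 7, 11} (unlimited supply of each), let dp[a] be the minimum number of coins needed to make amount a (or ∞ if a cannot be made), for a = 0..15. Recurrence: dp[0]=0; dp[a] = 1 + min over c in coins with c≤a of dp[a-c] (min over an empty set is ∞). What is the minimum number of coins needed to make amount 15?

2

 a  0  1  2  3  4  5  6  7  8  9 10 11 12 13 14 15
dp  0  -  -  -  1  -  -  1  2  -  -  1  3  -  2  2
(- denotes ∞ / unreachable)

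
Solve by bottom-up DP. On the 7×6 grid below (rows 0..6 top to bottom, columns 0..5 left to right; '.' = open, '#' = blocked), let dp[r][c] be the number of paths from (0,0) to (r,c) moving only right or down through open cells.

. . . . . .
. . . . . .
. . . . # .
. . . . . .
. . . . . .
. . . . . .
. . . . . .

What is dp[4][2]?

r\c   0   1   2   3   4   5
  0   1   1   1   1   1   1
  1   1   2   3   4   5   6
  2   1   3   6  10   0   6
  3   1   4  10  20  20  26
  4   1   5  15  35  55  81
  5   1   6  21  56 111 192
  6   1   7  28  84 195 387

15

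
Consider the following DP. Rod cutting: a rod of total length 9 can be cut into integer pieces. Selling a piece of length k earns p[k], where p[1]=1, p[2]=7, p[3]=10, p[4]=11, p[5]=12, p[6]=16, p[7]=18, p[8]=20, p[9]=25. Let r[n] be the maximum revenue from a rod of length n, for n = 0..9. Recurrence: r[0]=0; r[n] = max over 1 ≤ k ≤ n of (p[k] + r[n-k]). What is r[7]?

   n    0    1    2    3    4    5    6    7    8    9
r[n]    0    1    7   10   14   17   21   24   28   31

24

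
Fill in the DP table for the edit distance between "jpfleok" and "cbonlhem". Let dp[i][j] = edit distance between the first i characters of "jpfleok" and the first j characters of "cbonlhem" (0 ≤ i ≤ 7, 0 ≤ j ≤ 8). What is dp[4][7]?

   ''  c  b  o  n  l  h  e  m
''  0  1  2  3  4  5  6  7  8
 j  1  1  2  3  4  5  6  7  8
 p  2  2  2  3  4  5  6  7  8
 f  3  3  3  3  4  5  6  7  8
 l  4  4  4  4  4  4  5  6  7
 e  5  5  5  5  5  5  5  5  6
 o  6  6  6  5  6  6  6  6  6
 k  7  7  7  6  6  7  7  7  7

6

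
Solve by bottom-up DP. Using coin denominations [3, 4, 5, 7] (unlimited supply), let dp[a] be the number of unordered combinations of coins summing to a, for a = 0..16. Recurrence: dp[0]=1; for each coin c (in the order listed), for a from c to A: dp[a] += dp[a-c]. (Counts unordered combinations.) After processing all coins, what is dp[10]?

3

after  coin     0     1     2     3     4     5     6     7     8     9    10    11    12    13    14    15    16
          3     1     0     0     1     0     0     1     0     0     1     0     0     1     0     0     1     0
          4     1     0     0     1     1     0     1     1     1     1     1     1     2     1     1     2     2
          5     1     0     0     1     1     1     1     1     2     2     2     2     3     3     3     4     4
          7     1     0     0     1     1     1     1     2     2     2     3     3     4     4     5     6     6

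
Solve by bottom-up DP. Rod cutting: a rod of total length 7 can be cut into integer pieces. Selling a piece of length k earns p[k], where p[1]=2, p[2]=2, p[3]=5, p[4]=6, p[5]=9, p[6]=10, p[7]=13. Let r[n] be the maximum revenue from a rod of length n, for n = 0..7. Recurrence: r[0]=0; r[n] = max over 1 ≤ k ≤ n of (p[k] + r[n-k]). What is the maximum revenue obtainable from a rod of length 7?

   n    0    1    2    3    4    5    6    7
r[n]    0    2    4    6    8   10   12   14

14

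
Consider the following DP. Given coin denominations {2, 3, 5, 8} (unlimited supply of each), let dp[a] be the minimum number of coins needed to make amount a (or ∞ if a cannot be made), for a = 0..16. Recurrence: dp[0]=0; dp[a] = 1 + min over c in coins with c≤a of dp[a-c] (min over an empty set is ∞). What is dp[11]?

 a  0  1  2  3  4  5  6  7  8  9 10 11 12 13 14 15 16
dp  0  -  1  1  2  1  2  2  1  3  2  2  3  2  3  3  2
(- denotes ∞ / unreachable)

2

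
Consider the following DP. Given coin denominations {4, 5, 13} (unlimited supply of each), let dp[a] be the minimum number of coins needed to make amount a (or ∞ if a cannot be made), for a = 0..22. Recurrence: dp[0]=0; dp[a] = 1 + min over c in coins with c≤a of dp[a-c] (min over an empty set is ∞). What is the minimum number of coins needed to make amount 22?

3

 a  0  1  2  3  4  5  6  7  8  9 10 11 12 13 14 15 16 17 18 19 20 21 22
dp  0  -  -  -  1  1  -  -  2  2  2  -  3  1  3  3  4  2  2  4  4  3  3
(- denotes ∞ / unreachable)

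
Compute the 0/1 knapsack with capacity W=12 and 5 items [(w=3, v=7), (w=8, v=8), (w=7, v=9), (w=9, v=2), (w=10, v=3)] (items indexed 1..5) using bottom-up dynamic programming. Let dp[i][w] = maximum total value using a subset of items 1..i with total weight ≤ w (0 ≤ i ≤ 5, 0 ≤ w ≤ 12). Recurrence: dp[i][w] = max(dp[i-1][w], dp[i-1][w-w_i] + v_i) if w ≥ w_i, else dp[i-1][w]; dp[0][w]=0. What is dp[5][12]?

16

i\w   0   1   2   3   4   5   6   7   8   9  10  11  12
  0   0   0   0   0   0   0   0   0   0   0   0   0   0
  1   0   0   0   7   7   7   7   7   7   7   7   7   7
  2   0   0   0   7   7   7   7   7   8   8   8  15  15
  3   0   0   0   7   7   7   7   9   9   9  16  16  16
  4   0   0   0   7   7   7   7   9   9   9  16  16  16
  5   0   0   0   7   7   7   7   9   9   9  16  16  16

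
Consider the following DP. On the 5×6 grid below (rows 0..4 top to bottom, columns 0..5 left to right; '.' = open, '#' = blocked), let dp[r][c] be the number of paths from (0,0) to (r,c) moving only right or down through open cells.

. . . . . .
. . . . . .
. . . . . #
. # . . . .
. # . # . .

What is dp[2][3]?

10

r\c   0   1   2   3   4   5
  0   1   1   1   1   1   1
  1   1   2   3   4   5   6
  2   1   3   6  10  15   0
  3   1   0   6  16  31  31
  4   1   0   6   0  31  62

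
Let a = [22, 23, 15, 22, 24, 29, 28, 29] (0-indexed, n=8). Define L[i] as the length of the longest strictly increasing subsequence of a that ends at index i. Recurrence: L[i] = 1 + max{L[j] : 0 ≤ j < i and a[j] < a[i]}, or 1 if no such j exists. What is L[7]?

   i    0    1    2    3    4    5    6    7
a[i]   22   23   15   22   24   29   28   29
L[i]    1    2    1    2    3    4    4    5

5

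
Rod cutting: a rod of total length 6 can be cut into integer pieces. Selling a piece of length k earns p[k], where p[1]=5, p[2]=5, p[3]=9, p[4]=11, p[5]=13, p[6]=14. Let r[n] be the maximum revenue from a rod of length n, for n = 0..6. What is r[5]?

   n    0    1    2    3    4    5    6
r[n]    0    5   10   15   20   25   30

25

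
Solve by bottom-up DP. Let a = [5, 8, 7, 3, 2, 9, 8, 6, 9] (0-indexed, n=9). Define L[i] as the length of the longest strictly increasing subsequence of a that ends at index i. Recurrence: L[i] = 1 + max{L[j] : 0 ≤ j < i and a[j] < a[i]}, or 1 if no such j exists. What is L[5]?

3

   i    0    1    2    3    4    5    6    7    8
a[i]    5    8    7    3    2    9    8    6    9
L[i]    1    2    2    1    1    3    3    2    4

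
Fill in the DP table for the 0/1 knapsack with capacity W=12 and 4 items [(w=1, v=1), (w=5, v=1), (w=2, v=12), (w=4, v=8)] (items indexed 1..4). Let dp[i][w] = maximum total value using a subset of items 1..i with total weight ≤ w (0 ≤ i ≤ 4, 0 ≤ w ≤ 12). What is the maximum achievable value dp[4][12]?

i\w   0   1   2   3   4   5   6   7   8   9  10  11  12
  0   0   0   0   0   0   0   0   0   0   0   0   0   0
  1   0   1   1   1   1   1   1   1   1   1   1   1   1
  2   0   1   1   1   1   1   2   2   2   2   2   2   2
  3   0   1  12  13  13  13  13  13  14  14  14  14  14
  4   0   1  12  13  13  13  20  21  21  21  21  21  22

22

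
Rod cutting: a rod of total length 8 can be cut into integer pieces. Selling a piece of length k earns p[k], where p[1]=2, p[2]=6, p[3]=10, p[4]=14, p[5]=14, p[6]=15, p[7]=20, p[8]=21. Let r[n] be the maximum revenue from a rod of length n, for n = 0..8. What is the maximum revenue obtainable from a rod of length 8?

   n    0    1    2    3    4    5    6    7    8
r[n]    0    2    6   10   14   16   20   24   28

28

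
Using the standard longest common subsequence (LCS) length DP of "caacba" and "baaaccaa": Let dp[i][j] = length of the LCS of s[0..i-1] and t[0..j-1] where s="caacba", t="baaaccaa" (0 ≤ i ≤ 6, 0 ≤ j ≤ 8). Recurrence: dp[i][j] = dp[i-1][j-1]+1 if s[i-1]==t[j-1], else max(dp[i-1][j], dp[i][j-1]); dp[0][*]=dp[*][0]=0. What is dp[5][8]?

3

   ''  b  a  a  a  c  c  a  a
''  0  0  0  0  0  0  0  0  0
 c  0  0  0  0  0  1  1  1  1
 a  0  0  1  1  1  1  1  2  2
 a  0  0  1  2  2  2  2  2  3
 c  0  0  1  2  2  3  3  3  3
 b  0  1  1  2  2  3  3  3  3
 a  0  1  2  2  3  3  3  4  4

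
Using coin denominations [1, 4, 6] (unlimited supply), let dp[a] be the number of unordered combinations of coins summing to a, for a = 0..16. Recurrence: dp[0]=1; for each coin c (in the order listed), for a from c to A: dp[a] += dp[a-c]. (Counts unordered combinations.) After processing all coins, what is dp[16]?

after  coin     0     1     2     3     4     5     6     7     8     9    10    11    12    13    14    15    16
          1     1     1     1     1     1     1     1     1     1     1     1     1     1     1     1     1     1
          4     1     1     1     1     2     2     2     2     3     3     3     3     4     4     4     4     5
          6     1     1     1     1     2     2     3     3     4     4     5     5     7     7     8     8    10

10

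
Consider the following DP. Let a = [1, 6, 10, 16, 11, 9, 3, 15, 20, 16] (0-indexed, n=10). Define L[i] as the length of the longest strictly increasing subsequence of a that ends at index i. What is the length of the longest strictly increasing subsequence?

6

   i    0    1    2    3    4    5    6    7    8    9
a[i]    1    6   10   16   11    9    3   15   20   16
L[i]    1    2    3    4    4    3    2    5    6    6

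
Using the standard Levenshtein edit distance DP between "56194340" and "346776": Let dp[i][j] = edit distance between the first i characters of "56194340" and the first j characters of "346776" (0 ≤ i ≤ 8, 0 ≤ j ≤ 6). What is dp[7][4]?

   ''  3  4  6  7  7  6
''  0  1  2  3  4  5  6
 5  1  1  2  3  4  5  6
 6  2  2  2  2  3  4  5
 1  3  3  3  3  3  4  5
 9  4  4  4  4  4  4  5
 4  5  5  4  5  5  5  5
 3  6  5  5  5  6  6  6
 4  7  6  5  6  6  7  7
 0  8  7  6  6  7  7  8

6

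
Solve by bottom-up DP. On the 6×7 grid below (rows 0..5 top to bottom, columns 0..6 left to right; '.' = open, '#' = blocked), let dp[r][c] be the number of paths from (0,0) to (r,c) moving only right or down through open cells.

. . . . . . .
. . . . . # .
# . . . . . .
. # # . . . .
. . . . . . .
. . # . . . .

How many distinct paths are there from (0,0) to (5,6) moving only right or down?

231

r\c   0   1   2   3   4   5   6
  0   1   1   1   1   1   1   1
  1   1   2   3   4   5   0   1
  2   0   2   5   9  14  14  15
  3   0   0   0   9  23  37  52
  4   0   0   0   9  32  69 121
  5   0   0   0   9  41 110 231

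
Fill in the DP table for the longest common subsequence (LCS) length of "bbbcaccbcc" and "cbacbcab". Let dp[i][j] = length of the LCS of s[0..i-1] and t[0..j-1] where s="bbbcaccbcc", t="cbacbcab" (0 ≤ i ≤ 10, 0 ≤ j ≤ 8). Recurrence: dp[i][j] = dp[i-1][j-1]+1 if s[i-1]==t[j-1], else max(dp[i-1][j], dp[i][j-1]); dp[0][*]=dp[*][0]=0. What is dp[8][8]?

   ''  c  b  a  c  b  c  a  b
''  0  0  0  0  0  0  0  0  0
 b  0  0  1  1  1  1  1  1  1
 b  0  0  1  1  1  2  2  2  2
 b  0  0  1  1  1  2  2  2  3
 c  0  1  1  1  2  2  3  3  3
 a  0  1  1  2  2  2  3  4  4
 c  0  1  1  2  3  3  3  4  4
 c  0  1  1  2  3  3  4  4  4
 b  0  1  2  2  3  4  4  4  5
 c  0  1  2  2  3  4  5  5  5
 c  0  1  2  2  3  4  5  5  5

5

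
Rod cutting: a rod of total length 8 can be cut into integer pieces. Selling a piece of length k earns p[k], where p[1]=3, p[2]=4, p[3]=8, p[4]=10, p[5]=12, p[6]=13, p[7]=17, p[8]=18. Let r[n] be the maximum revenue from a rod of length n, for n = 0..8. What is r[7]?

21

   n    0    1    2    3    4    5    6    7    8
r[n]    0    3    6    9   12   15   18   21   24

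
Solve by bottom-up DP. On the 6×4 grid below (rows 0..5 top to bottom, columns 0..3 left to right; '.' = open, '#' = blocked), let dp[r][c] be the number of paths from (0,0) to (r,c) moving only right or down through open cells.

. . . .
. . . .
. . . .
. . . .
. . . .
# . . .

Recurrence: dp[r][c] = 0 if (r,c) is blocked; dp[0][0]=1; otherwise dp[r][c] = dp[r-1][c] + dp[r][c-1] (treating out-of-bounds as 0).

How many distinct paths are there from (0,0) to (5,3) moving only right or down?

r\c   0   1   2   3
  0   1   1   1   1
  1   1   2   3   4
  2   1   3   6  10
  3   1   4  10  20
  4   1   5  15  35
  5   0   5  20  55

55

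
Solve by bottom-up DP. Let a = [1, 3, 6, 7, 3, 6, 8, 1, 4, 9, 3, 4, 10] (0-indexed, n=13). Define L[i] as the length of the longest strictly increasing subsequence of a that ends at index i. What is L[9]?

6

   i    0    1    2    3    4    5    6    7    8    9   10   11   12
a[i]    1    3    6    7    3    6    8    1    4    9    3    4   10
L[i]    1    2    3    4    2    3    5    1    3    6    2    3    7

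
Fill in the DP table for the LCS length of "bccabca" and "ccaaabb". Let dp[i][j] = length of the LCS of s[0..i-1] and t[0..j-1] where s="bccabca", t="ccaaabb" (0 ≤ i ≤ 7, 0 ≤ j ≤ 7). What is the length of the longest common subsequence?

   ''  c  c  a  a  a  b  b
''  0  0  0  0  0  0  0  0
 b  0  0  0  0  0  0  1  1
 c  0  1  1  1  1  1  1  1
 c  0  1  2  2  2  2  2  2
 a  0  1  2  3  3  3  3  3
 b  0  1  2  3  3  3  4  4
 c  0  1  2  3  3  3  4  4
 a  0  1  2  3  4  4  4  4

4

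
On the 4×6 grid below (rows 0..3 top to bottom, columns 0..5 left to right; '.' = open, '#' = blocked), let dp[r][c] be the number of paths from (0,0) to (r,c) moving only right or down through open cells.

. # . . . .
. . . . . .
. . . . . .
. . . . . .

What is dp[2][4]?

r\c   0   1   2   3   4   5
  0   1   0   0   0   0   0
  1   1   1   1   1   1   1
  2   1   2   3   4   5   6
  3   1   3   6  10  15  21

5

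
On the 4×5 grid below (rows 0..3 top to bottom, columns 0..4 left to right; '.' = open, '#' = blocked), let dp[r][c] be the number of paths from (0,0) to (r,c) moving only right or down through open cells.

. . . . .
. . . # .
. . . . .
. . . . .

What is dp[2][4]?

7

r\c   0   1   2   3   4
  0   1   1   1   1   1
  1   1   2   3   0   1
  2   1   3   6   6   7
  3   1   4  10  16  23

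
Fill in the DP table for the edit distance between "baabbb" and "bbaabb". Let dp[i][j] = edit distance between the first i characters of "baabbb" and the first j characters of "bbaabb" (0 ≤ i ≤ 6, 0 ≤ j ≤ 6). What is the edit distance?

2

   ''  b  b  a  a  b  b
''  0  1  2  3  4  5  6
 b  1  0  1  2  3  4  5
 a  2  1  1  1  2  3  4
 a  3  2  2  1  1  2  3
 b  4  3  2  2  2  1  2
 b  5  4  3  3  3  2  1
 b  6  5  4  4  4  3  2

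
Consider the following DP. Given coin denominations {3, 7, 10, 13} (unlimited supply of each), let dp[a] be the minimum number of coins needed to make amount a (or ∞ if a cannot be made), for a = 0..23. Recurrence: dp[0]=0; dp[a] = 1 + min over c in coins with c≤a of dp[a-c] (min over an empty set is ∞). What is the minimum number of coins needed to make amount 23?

 a  0  1  2  3  4  5  6  7  8  9 10 11 12 13 14 15 16 17 18 19 20 21 22 23
dp  0  -  -  1  -  -  2  1  -  3  1  -  4  1  2  5  2  2  6  3  2  3  4  2
(- denotes ∞ / unreachable)

2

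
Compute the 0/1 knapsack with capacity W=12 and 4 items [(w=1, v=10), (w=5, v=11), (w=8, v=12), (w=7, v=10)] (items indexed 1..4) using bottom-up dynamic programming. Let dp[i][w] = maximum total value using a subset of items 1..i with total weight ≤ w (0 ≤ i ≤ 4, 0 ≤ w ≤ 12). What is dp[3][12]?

i\w   0   1   2   3   4   5   6   7   8   9  10  11  12
  0   0   0   0   0   0   0   0   0   0   0   0   0   0
  1   0  10  10  10  10  10  10  10  10  10  10  10  10
  2   0  10  10  10  10  11  21  21  21  21  21  21  21
  3   0  10  10  10  10  11  21  21  21  22  22  22  22
  4   0  10  10  10  10  11  21  21  21  22  22  22  22

22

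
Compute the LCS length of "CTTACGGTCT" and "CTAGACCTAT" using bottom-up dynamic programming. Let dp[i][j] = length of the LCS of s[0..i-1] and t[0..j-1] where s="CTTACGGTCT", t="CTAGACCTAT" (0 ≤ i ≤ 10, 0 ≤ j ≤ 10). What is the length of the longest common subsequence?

   ''  C  T  A  G  A  C  C  T  A  T
''  0  0  0  0  0  0  0  0  0  0  0
 C  0  1  1  1  1  1  1  1  1  1  1
 T  0  1  2  2  2  2  2  2  2  2  2
 T  0  1  2  2  2  2  2  2  3  3  3
 A  0  1  2  3  3  3  3  3  3  4  4
 C  0  1  2  3  3  3  4  4  4  4  4
 G  0  1  2  3  4  4  4  4  4  4  4
 G  0  1  2  3  4  4  4  4  4  4  4
 T  0  1  2  3  4  4  4  4  5  5  5
 C  0  1  2  3  4  4  5  5  5  5  5
 T  0  1  2  3  4  4  5  5  6  6  6

6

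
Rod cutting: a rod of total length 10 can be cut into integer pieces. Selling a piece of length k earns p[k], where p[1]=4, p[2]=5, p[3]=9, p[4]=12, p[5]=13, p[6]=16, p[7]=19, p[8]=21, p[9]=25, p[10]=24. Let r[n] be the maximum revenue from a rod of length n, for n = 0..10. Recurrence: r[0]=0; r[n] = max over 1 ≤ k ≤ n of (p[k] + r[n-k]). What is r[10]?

40

   n    0    1    2    3    4    5    6    7    8    9   10
r[n]    0    4    8   12   16   20   24   28   32   36   40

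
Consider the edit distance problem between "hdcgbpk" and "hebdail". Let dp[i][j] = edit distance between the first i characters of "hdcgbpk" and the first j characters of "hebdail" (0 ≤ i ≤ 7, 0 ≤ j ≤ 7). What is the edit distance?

6

   ''  h  e  b  d  a  i  l
''  0  1  2  3  4  5  6  7
 h  1  0  1  2  3  4  5  6
 d  2  1  1  2  2  3  4  5
 c  3  2  2  2  3  3  4  5
 g  4  3  3  3  3  4  4  5
 b  5  4  4  3  4  4  5  5
 p  6  5  5  4  4  5  5  6
 k  7  6  6  5  5  5  6  6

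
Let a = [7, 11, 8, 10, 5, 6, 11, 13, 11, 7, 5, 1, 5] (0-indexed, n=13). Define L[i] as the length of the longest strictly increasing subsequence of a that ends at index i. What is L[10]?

   i    0    1    2    3    4    5    6    7    8    9   10   11   12
a[i]    7   11    8   10    5    6   11   13   11    7    5    1    5
L[i]    1    2    2    3    1    2    4    5    4    3    1    1    2

1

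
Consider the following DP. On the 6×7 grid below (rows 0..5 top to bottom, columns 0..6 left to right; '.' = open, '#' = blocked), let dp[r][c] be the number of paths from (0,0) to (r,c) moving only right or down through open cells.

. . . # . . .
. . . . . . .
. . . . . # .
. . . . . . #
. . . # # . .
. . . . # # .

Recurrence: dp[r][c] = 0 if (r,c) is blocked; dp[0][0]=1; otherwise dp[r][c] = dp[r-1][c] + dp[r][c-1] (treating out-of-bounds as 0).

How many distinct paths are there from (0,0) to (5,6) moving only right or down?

31

r\c   0   1   2   3   4   5   6
  0   1   1   1   0   0   0   0
  1   1   2   3   3   3   3   3
  2   1   3   6   9  12   0   3
  3   1   4  10  19  31  31   0
  4   1   5  15   0   0  31  31
  5   1   6  21  21   0   0  31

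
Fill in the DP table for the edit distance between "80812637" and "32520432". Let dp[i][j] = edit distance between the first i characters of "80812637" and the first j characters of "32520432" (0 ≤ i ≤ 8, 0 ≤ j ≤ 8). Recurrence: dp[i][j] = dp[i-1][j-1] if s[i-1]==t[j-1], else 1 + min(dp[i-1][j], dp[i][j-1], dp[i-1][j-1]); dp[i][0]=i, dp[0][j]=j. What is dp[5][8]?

   ''  3  2  5  2  0  4  3  2
''  0  1  2  3  4  5  6  7  8
 8  1  1  2  3  4  5  6  7  8
 0  2  2  2  3  4  4  5  6  7
 8  3  3  3  3  4  5  5  6  7
 1  4  4  4  4  4  5  6  6  7
 2  5  5  4  5  4  5  6  7  6
 6  6  6  5  5  5  5  6  7  7
 3  7  6  6  6  6  6  6  6  7
 7  8  7  7  7  7  7  7  7  7

6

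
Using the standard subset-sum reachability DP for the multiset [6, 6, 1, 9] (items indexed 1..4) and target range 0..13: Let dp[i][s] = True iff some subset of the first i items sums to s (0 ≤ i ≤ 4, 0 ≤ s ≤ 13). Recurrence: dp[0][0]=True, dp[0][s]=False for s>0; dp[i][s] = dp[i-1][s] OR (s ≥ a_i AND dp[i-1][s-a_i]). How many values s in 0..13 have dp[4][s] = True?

8

i\s   0   1   2   3   4   5   6   7   8   9  10  11  12  13
  0   T   F   F   F   F   F   F   F   F   F   F   F   F   F
  1   T   F   F   F   F   F   T   F   F   F   F   F   F   F
  2   T   F   F   F   F   F   T   F   F   F   F   F   T   F
  3   T   T   F   F   F   F   T   T   F   F   F   F   T   T
  4   T   T   F   F   F   F   T   T   F   T   T   F   T   T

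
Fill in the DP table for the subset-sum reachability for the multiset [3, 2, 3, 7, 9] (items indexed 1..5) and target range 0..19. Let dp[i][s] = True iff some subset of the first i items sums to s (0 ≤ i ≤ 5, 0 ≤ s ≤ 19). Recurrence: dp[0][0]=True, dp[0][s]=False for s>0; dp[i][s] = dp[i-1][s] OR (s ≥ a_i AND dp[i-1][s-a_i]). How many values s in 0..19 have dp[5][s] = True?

i\s   0   1   2   3   4   5   6   7   8   9  10  11  12  13  14  15  16  17  18  19
  0   T   F   F   F   F   F   F   F   F   F   F   F   F   F   F   F   F   F   F   F
  1   T   F   F   T   F   F   F   F   F   F   F   F   F   F   F   F   F   F   F   F
  2   T   F   T   T   F   T   F   F   F   F   F   F   F   F   F   F   F   F   F   F
  3   T   F   T   T   F   T   T   F   T   F   F   F   F   F   F   F   F   F   F   F
  4   T   F   T   T   F   T   T   T   T   T   T   F   T   T   F   T   F   F   F   F
  5   T   F   T   T   F   T   T   T   T   T   T   T   T   T   T   T   T   T   T   T

18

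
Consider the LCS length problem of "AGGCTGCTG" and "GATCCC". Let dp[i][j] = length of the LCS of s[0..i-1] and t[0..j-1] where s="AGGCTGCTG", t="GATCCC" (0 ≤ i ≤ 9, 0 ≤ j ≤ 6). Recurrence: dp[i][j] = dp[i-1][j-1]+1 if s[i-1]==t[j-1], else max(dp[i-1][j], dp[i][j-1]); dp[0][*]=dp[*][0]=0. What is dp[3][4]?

   ''  G  A  T  C  C  C
''  0  0  0  0  0  0  0
 A  0  0  1  1  1  1  1
 G  0  1  1  1  1  1  1
 G  0  1  1  1  1  1  1
 C  0  1  1  1  2  2  2
 T  0  1  1  2  2  2  2
 G  0  1  1  2  2  2  2
 C  0  1  1  2  3  3  3
 T  0  1  1  2  3  3  3
 G  0  1  1  2  3  3  3

1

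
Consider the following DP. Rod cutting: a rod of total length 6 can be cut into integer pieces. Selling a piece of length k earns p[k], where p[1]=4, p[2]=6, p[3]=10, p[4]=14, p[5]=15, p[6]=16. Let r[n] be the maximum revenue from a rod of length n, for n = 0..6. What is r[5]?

20

   n    0    1    2    3    4    5    6
r[n]    0    4    8   12   16   20   24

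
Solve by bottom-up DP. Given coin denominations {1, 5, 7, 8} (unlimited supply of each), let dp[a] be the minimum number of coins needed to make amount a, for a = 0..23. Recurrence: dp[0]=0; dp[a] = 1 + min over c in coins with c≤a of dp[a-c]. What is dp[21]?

3

 a  0  1  2  3  4  5  6  7  8  9 10 11 12 13 14 15 16 17 18 19 20 21 22 23
dp  0  1  2  3  4  1  2  1  1  2  2  3  2  2  2  2  2  3  3  3  3  3  3  3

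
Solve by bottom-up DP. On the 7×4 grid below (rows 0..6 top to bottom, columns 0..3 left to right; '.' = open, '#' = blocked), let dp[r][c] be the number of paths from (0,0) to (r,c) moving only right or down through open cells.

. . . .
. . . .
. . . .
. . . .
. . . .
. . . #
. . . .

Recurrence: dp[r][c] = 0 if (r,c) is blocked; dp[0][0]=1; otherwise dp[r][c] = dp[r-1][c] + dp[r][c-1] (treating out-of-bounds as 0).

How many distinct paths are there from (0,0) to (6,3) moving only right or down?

r\c   0   1   2   3
  0   1   1   1   1
  1   1   2   3   4
  2   1   3   6  10
  3   1   4  10  20
  4   1   5  15  35
  5   1   6  21   0
  6   1   7  28  28

28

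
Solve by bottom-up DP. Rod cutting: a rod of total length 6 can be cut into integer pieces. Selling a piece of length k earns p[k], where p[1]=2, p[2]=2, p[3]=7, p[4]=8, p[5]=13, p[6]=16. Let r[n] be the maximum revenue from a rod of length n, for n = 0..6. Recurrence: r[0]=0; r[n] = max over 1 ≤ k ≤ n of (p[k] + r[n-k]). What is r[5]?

   n    0    1    2    3    4    5    6
r[n]    0    2    4    7    9   13   16

13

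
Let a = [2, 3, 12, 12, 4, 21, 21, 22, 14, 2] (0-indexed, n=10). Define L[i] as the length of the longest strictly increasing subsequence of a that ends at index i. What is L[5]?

4

   i    0    1    2    3    4    5    6    7    8    9
a[i]    2    3   12   12    4   21   21   22   14    2
L[i]    1    2    3    3    3    4    4    5    4    1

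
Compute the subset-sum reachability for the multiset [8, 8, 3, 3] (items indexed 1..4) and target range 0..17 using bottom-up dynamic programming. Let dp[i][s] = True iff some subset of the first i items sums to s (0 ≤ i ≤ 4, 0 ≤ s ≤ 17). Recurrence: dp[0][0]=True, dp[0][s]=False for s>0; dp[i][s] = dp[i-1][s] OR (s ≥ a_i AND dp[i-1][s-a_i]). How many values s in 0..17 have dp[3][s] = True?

5

i\s   0   1   2   3   4   5   6   7   8   9  10  11  12  13  14  15  16  17
  0   T   F   F   F   F   F   F   F   F   F   F   F   F   F   F   F   F   F
  1   T   F   F   F   F   F   F   F   T   F   F   F   F   F   F   F   F   F
  2   T   F   F   F   F   F   F   F   T   F   F   F   F   F   F   F   T   F
  3   T   F   F   T   F   F   F   F   T   F   F   T   F   F   F   F   T   F
  4   T   F   F   T   F   F   T   F   T   F   F   T   F   F   T   F   T   F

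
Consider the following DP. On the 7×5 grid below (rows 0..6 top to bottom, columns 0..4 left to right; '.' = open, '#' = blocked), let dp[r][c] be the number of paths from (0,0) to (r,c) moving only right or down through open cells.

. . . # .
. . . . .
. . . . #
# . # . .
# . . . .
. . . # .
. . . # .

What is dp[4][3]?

r\c   0   1   2   3   4
  0   1   1   1   0   0
  1   1   2   3   3   3
  2   1   3   6   9   0
  3   0   3   0   9   9
  4   0   3   3  12  21
  5   0   3   6   0  21
  6   0   3   9   0  21

12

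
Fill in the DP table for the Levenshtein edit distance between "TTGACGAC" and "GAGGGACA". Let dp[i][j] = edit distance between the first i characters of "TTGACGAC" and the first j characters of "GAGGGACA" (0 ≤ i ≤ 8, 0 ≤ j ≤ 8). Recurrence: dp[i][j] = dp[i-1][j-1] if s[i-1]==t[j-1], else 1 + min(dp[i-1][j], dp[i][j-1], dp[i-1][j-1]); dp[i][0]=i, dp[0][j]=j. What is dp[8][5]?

5

   ''  G  A  G  G  G  A  C  A
''  0  1  2  3  4  5  6  7  8
 T  1  1  2  3  4  5  6  7  8
 T  2  2  2  3  4  5  6  7  8
 G  3  2  3  2  3  4  5  6  7
 A  4  3  2  3  3  4  4  5  6
 C  5  4  3  3  4  4  5  4  5
 G  6  5  4  3  3  4  5  5  5
 A  7  6  5  4  4  4  4  5  5
 C  8  7  6  5  5  5  5  4  5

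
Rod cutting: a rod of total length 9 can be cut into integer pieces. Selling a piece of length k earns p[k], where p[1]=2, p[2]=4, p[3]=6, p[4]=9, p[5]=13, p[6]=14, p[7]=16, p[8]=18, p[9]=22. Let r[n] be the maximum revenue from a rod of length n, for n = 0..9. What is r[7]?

17

   n    0    1    2    3    4    5    6    7    8    9
r[n]    0    2    4    6    9   13   15   17   19   22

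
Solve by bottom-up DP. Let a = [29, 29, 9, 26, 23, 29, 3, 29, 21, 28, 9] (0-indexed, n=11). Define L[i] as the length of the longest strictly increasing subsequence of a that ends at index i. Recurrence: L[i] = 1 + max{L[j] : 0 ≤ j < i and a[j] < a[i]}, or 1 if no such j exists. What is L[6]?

1

   i    0    1    2    3    4    5    6    7    8    9   10
a[i]   29   29    9   26   23   29    3   29   21   28    9
L[i]    1    1    1    2    2    3    1    3    2    3    2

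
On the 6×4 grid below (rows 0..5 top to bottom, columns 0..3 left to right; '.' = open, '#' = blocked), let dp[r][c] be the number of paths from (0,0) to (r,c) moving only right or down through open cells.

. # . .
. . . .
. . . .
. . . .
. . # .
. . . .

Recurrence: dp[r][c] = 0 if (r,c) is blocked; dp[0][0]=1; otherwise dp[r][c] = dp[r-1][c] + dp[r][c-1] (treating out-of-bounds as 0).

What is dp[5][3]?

15

r\c   0   1   2   3
  0   1   0   0   0
  1   1   1   1   1
  2   1   2   3   4
  3   1   3   6  10
  4   1   4   0  10
  5   1   5   5  15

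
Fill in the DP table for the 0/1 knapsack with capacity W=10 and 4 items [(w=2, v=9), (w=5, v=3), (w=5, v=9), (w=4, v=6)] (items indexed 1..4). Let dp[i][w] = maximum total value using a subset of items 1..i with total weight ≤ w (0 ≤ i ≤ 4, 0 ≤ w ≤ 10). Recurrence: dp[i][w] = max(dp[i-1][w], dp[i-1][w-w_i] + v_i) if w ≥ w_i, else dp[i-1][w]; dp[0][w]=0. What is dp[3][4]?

9

i\w   0   1   2   3   4   5   6   7   8   9  10
  0   0   0   0   0   0   0   0   0   0   0   0
  1   0   0   9   9   9   9   9   9   9   9   9
  2   0   0   9   9   9   9   9  12  12  12  12
  3   0   0   9   9   9   9   9  18  18  18  18
  4   0   0   9   9   9   9  15  18  18  18  18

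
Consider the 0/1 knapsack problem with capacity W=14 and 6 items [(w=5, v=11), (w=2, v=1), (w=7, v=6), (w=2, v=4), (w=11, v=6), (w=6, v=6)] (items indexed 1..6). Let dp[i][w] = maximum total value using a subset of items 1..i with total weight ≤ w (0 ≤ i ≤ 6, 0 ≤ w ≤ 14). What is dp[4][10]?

i\w   0   1   2   3   4   5   6   7   8   9  10  11  12  13  14
  0   0   0   0   0   0   0   0   0   0   0   0   0   0   0   0
  1   0   0   0   0   0  11  11  11  11  11  11  11  11  11  11
  2   0   0   1   1   1  11  11  12  12  12  12  12  12  12  12
  3   0   0   1   1   1  11  11  12  12  12  12  12  17  17  18
  4   0   0   4   4   5  11  11  15  15  16  16  16  17  17  21
  5   0   0   4   4   5  11  11  15  15  16  16  16  17  17  21
  6   0   0   4   4   5  11  11  15  15  16  16  17  17  21  21

16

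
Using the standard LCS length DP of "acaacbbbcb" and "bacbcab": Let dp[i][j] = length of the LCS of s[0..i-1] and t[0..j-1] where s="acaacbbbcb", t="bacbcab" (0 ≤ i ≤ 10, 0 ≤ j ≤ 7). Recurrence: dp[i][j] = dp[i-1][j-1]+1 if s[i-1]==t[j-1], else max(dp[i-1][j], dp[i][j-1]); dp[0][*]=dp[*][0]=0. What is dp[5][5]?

   ''  b  a  c  b  c  a  b
''  0  0  0  0  0  0  0  0
 a  0  0  1  1  1  1  1  1
 c  0  0  1  2  2  2  2  2
 a  0  0  1  2  2  2  3  3
 a  0  0  1  2  2  2  3  3
 c  0  0  1  2  2  3  3  3
 b  0  1  1  2  3  3  3  4
 b  0  1  1  2  3  3  3  4
 b  0  1  1  2  3  3  3  4
 c  0  1  1  2  3  4  4  4
 b  0  1  1  2  3  4  4  5

3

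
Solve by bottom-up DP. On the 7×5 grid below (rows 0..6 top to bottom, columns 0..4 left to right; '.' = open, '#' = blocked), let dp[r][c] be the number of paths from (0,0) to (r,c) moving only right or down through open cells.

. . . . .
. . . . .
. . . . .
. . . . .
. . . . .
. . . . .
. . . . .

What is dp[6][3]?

84

r\c   0   1   2   3   4
  0   1   1   1   1   1
  1   1   2   3   4   5
  2   1   3   6  10  15
  3   1   4  10  20  35
  4   1   5  15  35  70
  5   1   6  21  56 126
  6   1   7  28  84 210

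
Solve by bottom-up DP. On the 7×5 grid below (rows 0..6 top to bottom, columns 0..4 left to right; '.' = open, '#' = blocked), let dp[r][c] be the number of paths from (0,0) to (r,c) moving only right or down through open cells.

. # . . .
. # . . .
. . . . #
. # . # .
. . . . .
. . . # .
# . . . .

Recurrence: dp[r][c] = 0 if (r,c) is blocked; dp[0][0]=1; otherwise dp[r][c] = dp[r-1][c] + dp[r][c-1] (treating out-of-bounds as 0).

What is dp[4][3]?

2

r\c   0   1   2   3   4
  0   1   0   0   0   0
  1   1   0   0   0   0
  2   1   1   1   1   0
  3   1   0   1   0   0
  4   1   1   2   2   2
  5   1   2   4   0   2
  6   0   2   6   6   8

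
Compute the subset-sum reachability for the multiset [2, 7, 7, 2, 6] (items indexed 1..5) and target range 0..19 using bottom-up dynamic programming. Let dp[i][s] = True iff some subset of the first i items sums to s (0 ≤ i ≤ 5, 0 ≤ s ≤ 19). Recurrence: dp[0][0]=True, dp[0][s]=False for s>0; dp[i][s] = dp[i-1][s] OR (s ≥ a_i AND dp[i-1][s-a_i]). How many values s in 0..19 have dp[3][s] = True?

6

i\s   0   1   2   3   4   5   6   7   8   9  10  11  12  13  14  15  16  17  18  19
  0   T   F   F   F   F   F   F   F   F   F   F   F   F   F   F   F   F   F   F   F
  1   T   F   T   F   F   F   F   F   F   F   F   F   F   F   F   F   F   F   F   F
  2   T   F   T   F   F   F   F   T   F   T   F   F   F   F   F   F   F   F   F   F
  3   T   F   T   F   F   F   F   T   F   T   F   F   F   F   T   F   T   F   F   F
  4   T   F   T   F   T   F   F   T   F   T   F   T   F   F   T   F   T   F   T   F
  5   T   F   T   F   T   F   T   T   T   T   T   T   F   T   T   T   T   T   T   F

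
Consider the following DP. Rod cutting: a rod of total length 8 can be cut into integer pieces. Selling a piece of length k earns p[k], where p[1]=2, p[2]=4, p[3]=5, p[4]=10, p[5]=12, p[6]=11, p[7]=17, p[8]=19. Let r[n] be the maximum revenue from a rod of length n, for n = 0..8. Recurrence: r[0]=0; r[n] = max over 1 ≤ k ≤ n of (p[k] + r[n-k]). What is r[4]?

10

   n    0    1    2    3    4    5    6    7    8
r[n]    0    2    4    6   10   12   14   17   20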